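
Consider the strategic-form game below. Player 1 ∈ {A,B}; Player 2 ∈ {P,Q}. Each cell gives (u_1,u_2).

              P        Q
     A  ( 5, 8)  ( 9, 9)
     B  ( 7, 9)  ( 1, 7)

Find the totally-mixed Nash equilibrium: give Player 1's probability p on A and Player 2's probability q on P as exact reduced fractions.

P1 mixes 2/3 on A; P2 mixes 4/5 on P

P1 indiff ⇒ q·5+(1-q)·9 = q·7+(1-q)·1 ⇒ q(-2) = (1-q)(-8) ⇒ q = 4/5
P2 indiff ⇒ p·8+(1-p)·9 = p·9+(1-p)·7 ⇒ p(-1) = (1-p)(-2) ⇒ p = 2/3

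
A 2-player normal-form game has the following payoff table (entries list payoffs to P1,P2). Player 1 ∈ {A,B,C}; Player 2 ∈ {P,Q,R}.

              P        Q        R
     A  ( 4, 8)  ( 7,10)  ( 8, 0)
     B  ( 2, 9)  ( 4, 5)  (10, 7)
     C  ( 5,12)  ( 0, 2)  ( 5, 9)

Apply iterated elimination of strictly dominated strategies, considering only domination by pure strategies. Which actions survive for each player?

P2 drop R (P beats it: A:8>0 B:9>7 C:12>9)
P1 drop B (A beats it: P:4>2 Q:7>4)
P1→{A,C} P2→{P,Q}

Remaining: P1:{A,C} P2:{P,Q}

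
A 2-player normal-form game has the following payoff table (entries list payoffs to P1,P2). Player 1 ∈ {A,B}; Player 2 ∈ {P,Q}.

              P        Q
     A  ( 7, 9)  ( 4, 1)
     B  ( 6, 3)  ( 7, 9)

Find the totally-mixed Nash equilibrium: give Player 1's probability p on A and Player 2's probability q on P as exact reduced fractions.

(p,q) = (3/7, 3/4)

P1 indiff ⇒ q·7+(1-q)·4 = q·6+(1-q)·7 ⇒ q(1) = (1-q)(3) ⇒ q = 3/4
P2 indiff ⇒ p·9+(1-p)·3 = p·1+(1-p)·9 ⇒ p(8) = (1-p)(6) ⇒ p = 3/7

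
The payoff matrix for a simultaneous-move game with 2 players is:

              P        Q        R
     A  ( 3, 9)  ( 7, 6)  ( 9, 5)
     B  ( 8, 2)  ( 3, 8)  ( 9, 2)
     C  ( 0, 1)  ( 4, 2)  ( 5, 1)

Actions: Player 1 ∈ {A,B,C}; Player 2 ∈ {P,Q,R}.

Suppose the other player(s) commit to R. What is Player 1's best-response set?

u_1(A vs R) = 9
u_1(B vs R) = 9
u_1(C vs R) = 5
max payoff 9 at {A,B}

P1 best: {A,B}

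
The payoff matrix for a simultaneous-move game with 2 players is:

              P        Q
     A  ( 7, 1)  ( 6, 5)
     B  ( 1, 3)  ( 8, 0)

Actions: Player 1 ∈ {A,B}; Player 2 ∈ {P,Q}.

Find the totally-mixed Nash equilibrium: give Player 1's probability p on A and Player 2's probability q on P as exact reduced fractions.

P1 mixes 3/7 on A; P2 mixes 1/4 on P

P1 indiff ⇒ q·7+(1-q)·6 = q·1+(1-q)·8 ⇒ q(6) = (1-q)(2) ⇒ q = 1/4
P2 indiff ⇒ p·1+(1-p)·3 = p·5+(1-p)·0 ⇒ p(-4) = (1-p)(-3) ⇒ p = 3/7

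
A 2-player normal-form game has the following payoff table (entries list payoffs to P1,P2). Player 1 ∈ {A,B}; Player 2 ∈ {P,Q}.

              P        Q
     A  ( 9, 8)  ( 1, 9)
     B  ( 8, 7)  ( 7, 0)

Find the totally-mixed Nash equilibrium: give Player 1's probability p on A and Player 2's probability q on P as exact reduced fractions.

P1 indiff ⇒ q·9+(1-q)·1 = q·8+(1-q)·7 ⇒ q(1) = (1-q)(6) ⇒ q = 6/7
P2 indiff ⇒ p·8+(1-p)·7 = p·9+(1-p)·0 ⇒ p(-1) = (1-p)(-7) ⇒ p = 7/8

(p,q) = (7/8, 6/7)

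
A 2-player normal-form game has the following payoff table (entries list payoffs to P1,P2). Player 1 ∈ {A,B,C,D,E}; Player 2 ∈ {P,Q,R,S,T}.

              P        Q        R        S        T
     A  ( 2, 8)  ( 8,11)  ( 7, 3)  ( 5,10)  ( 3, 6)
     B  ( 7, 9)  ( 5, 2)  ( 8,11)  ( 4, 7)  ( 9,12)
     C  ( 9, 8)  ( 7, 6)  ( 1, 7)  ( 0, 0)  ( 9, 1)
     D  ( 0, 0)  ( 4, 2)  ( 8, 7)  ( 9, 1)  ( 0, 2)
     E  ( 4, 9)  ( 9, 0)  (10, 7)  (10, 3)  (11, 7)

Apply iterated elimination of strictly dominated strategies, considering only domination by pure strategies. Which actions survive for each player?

P1 drop A (E beats it: P:4>2 Q:9>8 R:10>7 S:10>5 T:11>3)
P1 drop D (E beats it: P:4>0 Q:9>4 R:10>8 S:10>9 T:11>0)
P2 drop Q (P beats it: B:9>2 C:8>6 E:9>0)
P2 drop S (P beats it: B:9>7 C:8>0 E:9>3)
P1→{B,C,E} P2→{P,R,T}

IESDS → P1:{B,C,E} P2:{P,R,T}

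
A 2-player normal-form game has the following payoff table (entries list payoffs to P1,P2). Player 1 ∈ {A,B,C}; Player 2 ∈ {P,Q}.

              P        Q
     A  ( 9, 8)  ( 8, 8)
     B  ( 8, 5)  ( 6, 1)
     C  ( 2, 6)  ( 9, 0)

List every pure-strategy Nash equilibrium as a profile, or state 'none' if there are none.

PSNE = {(A,P)}

(A,P): NE
(A,Q): not NE [P1→C gives 9>8]
(B,P): not NE [P1→A gives 9>8]
(B,Q): not NE [P1→C gives 9>6; P2→P gives 5>1]
(C,P): not NE [P1→A gives 9>2]
(C,Q): not NE [P2→P gives 6>0]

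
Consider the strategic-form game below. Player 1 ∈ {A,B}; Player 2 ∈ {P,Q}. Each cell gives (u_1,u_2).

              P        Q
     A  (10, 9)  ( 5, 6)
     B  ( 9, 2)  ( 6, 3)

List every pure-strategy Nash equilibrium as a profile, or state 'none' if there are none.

(A,P): NE
(A,Q): not NE [P1→B gives 6>5; P2→P gives 9>6]
(B,P): not NE [P1→A gives 10>9; P2→Q gives 3>2]
(B,Q): NE

PSNE = {(A,P), (B,Q)}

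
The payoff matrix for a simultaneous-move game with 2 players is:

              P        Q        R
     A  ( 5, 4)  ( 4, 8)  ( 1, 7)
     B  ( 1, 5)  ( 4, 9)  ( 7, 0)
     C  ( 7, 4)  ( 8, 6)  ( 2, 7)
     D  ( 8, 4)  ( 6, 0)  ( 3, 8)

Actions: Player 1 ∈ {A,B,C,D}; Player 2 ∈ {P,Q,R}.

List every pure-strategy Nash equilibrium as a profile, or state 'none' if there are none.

(A,P): not NE [P1→D gives 8>5; P2→Q gives 8>4]
(A,Q): not NE [P1→C gives 8>4]
(A,R): not NE [P1→B gives 7>1; P2→Q gives 8>7]
(B,P): not NE [P1→D gives 8>1; P2→Q gives 9>5]
(B,Q): not NE [P1→C gives 8>4]
(B,R): not NE [P2→Q gives 9>0]
(C,P): not NE [P1→D gives 8>7; P2→R gives 7>4]
(C,Q): not NE [P2→R gives 7>6]
(C,R): not NE [P1→B gives 7>2]
(D,P): not NE [P2→R gives 8>4]
(D,Q): not NE [P1→C gives 8>6; P2→R gives 8>0]
(D,R): not NE [P1→B gives 7>3]

No pure NE.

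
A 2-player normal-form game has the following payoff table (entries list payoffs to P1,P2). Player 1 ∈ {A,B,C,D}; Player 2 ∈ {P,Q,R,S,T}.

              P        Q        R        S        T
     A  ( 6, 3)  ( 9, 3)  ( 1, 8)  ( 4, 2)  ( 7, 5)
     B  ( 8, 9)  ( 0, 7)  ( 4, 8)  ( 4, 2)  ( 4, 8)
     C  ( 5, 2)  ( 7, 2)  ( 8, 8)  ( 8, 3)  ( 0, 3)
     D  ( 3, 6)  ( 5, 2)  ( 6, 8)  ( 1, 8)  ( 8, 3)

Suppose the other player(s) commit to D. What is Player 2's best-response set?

u_2(P vs D) = 6
u_2(Q vs D) = 2
u_2(R vs D) = 8
u_2(S vs D) = 8
u_2(T vs D) = 3
max payoff 8 at {R,S}

argmax u_2 = {R,S}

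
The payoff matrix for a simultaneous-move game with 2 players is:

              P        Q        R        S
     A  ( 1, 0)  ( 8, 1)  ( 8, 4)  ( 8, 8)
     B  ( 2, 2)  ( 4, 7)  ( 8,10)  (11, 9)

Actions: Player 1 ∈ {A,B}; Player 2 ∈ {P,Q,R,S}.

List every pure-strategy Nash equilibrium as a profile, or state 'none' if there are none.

NE set: (B,R)

(A,P): not NE [P1→B gives 2>1; P2→S gives 8>0]
(A,Q): not NE [P2→S gives 8>1]
(A,R): not NE [P2→S gives 8>4]
(A,S): not NE [P1→B gives 11>8]
(B,P): not NE [P2→R gives 10>2]
(B,Q): not NE [P1→A gives 8>4; P2→R gives 10>7]
(B,R): NE
(B,S): not NE [P2→R gives 10>9]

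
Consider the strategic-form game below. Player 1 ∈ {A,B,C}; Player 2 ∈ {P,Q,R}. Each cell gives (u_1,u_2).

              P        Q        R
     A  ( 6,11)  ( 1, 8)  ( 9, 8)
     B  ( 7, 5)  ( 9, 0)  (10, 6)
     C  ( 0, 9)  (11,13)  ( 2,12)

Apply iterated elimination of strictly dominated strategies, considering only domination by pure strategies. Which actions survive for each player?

P1 drop A (B beats it: P:7>6 Q:9>1 R:10>9)
P2 drop P (R beats it: B:6>5 C:12>9)
P1→{B,C} P2→{Q,R}

Remaining: P1:{B,C} P2:{Q,R}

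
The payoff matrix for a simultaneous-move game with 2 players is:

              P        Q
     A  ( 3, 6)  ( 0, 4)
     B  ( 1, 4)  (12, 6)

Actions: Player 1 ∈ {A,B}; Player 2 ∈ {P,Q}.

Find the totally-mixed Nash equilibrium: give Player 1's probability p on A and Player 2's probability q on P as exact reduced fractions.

P1 indiff ⇒ q·3+(1-q)·0 = q·1+(1-q)·12 ⇒ q(2) = (1-q)(12) ⇒ q = 6/7
P2 indiff ⇒ p·6+(1-p)·4 = p·4+(1-p)·6 ⇒ p(2) = (1-p)(2) ⇒ p = 1/2

p=1/2, q=6/7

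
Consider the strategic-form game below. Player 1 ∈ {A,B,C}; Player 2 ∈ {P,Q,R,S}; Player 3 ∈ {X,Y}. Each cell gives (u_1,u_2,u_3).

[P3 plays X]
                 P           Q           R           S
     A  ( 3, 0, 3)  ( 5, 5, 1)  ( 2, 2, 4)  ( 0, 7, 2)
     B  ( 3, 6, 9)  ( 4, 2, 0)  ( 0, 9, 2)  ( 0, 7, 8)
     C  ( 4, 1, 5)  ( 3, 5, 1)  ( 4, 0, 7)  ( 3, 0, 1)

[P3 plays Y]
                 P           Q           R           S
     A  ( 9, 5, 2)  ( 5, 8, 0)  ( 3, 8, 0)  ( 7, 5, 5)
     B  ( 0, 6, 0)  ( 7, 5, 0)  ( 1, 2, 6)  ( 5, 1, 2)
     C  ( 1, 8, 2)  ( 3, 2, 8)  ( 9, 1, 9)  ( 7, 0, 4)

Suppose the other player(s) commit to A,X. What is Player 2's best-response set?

BR_2 = {S}

u_2(P vs A,X) = 0
u_2(Q vs A,X) = 5
u_2(R vs A,X) = 2
u_2(S vs A,X) = 7
max payoff 7 at {S}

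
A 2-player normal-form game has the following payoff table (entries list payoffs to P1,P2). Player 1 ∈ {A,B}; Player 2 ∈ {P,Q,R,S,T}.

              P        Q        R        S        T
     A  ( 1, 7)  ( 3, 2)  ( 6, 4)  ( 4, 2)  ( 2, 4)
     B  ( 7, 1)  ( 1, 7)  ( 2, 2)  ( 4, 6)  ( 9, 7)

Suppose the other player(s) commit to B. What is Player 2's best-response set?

BR_2 = {Q,T}

u_2(P vs B) = 1
u_2(Q vs B) = 7
u_2(R vs B) = 2
u_2(S vs B) = 6
u_2(T vs B) = 7
max payoff 7 at {Q,T}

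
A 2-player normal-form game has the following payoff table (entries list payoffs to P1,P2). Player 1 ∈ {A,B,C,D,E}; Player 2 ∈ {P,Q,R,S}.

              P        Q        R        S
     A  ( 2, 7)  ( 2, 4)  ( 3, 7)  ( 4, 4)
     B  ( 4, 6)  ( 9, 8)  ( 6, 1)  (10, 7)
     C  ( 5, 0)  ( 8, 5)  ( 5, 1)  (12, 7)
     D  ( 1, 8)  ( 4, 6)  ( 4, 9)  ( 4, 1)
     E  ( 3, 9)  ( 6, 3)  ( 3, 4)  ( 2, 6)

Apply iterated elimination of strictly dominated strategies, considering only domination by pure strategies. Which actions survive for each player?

IESDS → P1:{B,C} P2:{Q,S}

P1 drop A (B beats it: P:4>2 Q:9>2 R:6>3 S:10>4)
P1 drop D (B beats it: P:4>1 Q:9>4 R:6>4 S:10>4)
P1 drop E (B beats it: P:4>3 Q:9>6 R:6>3 S:10>2)
P2 drop P (Q beats it: B:8>6 C:5>0)
P2 drop R (Q beats it: B:8>1 C:5>1)
P1→{B,C} P2→{Q,S}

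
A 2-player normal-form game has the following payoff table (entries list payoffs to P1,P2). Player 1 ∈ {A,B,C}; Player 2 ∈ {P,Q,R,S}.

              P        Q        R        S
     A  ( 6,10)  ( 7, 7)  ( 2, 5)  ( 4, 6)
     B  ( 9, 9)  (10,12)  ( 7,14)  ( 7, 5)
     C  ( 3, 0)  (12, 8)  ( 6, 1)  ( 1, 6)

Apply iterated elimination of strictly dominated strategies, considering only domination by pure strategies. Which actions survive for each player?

P1 drop A (B beats it: P:9>6 Q:10>7 R:7>2 S:7>4)
P2 drop P (Q beats it: B:12>9 C:8>0)
P2 drop S (Q beats it: B:12>5 C:8>6)
P1→{B,C} P2→{Q,R}

Remaining: P1:{B,C} P2:{Q,R}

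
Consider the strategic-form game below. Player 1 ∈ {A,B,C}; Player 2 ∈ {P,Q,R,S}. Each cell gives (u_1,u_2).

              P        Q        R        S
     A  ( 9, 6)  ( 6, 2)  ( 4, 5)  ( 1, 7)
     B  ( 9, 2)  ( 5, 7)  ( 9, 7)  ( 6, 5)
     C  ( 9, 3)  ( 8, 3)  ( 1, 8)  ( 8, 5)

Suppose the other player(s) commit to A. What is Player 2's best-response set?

P2 best: {S}

u_2(P vs A) = 6
u_2(Q vs A) = 2
u_2(R vs A) = 5
u_2(S vs A) = 7
max payoff 7 at {S}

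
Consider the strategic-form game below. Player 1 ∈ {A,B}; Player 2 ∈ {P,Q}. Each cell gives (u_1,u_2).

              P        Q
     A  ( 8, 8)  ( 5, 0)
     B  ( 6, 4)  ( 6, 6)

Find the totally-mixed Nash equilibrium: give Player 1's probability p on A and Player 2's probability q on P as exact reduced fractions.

p=1/5, q=1/3

P1 indiff ⇒ q·8+(1-q)·5 = q·6+(1-q)·6 ⇒ q(2) = (1-q)(1) ⇒ q = 1/3
P2 indiff ⇒ p·8+(1-p)·4 = p·0+(1-p)·6 ⇒ p(8) = (1-p)(2) ⇒ p = 1/5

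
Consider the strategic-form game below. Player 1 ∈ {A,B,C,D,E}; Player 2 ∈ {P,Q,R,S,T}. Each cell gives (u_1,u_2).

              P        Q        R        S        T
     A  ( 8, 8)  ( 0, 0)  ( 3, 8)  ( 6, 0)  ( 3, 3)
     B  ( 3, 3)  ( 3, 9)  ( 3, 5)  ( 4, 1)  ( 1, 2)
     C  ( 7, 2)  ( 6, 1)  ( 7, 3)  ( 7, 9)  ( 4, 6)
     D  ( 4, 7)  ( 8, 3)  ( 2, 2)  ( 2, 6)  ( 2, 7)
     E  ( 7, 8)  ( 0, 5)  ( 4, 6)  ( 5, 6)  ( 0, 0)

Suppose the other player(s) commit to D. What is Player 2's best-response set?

u_2(P vs D) = 7
u_2(Q vs D) = 3
u_2(R vs D) = 2
u_2(S vs D) = 6
u_2(T vs D) = 7
max payoff 7 at {P,T}

argmax u_2 = {P,T}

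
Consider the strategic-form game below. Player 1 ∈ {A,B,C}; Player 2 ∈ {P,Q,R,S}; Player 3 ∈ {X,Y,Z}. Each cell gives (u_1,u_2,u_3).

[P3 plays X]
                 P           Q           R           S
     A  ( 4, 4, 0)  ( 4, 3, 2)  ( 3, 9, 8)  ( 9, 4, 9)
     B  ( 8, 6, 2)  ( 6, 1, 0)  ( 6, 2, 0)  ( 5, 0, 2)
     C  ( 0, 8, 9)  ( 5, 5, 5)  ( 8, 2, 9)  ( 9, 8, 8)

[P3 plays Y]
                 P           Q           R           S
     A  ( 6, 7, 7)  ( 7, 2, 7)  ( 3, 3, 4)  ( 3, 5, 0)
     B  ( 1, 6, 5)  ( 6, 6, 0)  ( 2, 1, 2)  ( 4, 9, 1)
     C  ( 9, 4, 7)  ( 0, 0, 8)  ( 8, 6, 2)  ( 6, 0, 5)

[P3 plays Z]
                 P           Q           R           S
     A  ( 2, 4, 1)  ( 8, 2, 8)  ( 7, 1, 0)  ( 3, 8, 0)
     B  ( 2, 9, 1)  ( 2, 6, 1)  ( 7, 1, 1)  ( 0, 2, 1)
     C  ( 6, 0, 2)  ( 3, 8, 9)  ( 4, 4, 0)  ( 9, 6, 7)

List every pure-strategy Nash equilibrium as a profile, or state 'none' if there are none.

Nash profiles: (C,S,X)

(A,P,X): not NE [P1→B gives 8>4; P2→R gives 9>4; P3→Y gives 7>0]
(A,P,Y): not NE [P1→C gives 9>6]
(A,P,Z): not NE [P1→C gives 6>2; P2→S gives 8>4; P3→Y gives 7>1]
(A,Q,X): not NE [P1→B gives 6>4; P2→R gives 9>3; P3→Z gives 8>2]
(A,Q,Y): not NE [P2→P gives 7>2; P3→Z gives 8>7]
(A,Q,Z): not NE [P2→S gives 8>2]
(A,R,X): not NE [P1→C gives 8>3]
(A,R,Y): not NE [P1→C gives 8>3; P2→P gives 7>3; P3→X gives 8>4]
(A,R,Z): not NE [P2→S gives 8>1; P3→X gives 8>0]
(A,S,X): not NE [P2→R gives 9>4]
(A,S,Y): not NE [P1→C gives 6>3; P2→P gives 7>5; P3→X gives 9>0]
(A,S,Z): not NE [P1→C gives 9>3; P3→X gives 9>0]
(B,P,X): not NE [P3→Y gives 5>2]
(B,P,Y): not NE [P1→C gives 9>1; P2→S gives 9>6]
(B,P,Z): not NE [P1→C gives 6>2; P3→Y gives 5>1]
(B,Q,X): not NE [P2→P gives 6>1; P3→Z gives 1>0]
(B,Q,Y): not NE [P1→A gives 7>6; P2→S gives 9>6; P3→Z gives 1>0]
(B,Q,Z): not NE [P1→A gives 8>2; P2→P gives 9>6]
(B,R,X): not NE [P1→C gives 8>6; P2→P gives 6>2; P3→Y gives 2>0]
(B,R,Y): not NE [P1→C gives 8>2; P2→S gives 9>1]
(B,R,Z): not NE [P2→P gives 9>1; P3→Y gives 2>1]
(B,S,X): not NE [P1→C gives 9>5; P2→P gives 6>0]
(B,S,Y): not NE [P1→C gives 6>4; P3→X gives 2>1]
(B,S,Z): not NE [P1→C gives 9>0; P2→P gives 9>2; P3→X gives 2>1]
(C,P,X): not NE [P1→B gives 8>0]
(C,P,Y): not NE [P2→R gives 6>4; P3→X gives 9>7]
(C,P,Z): not NE [P2→Q gives 8>0; P3→X gives 9>2]
(C,Q,X): not NE [P1→B gives 6>5; P2→S gives 8>5; P3→Z gives 9>5]
(C,Q,Y): not NE [P1→A gives 7>0; P2→R gives 6>0; P3→Z gives 9>8]
(C,Q,Z): not NE [P1→A gives 8>3]
(C,R,X): not NE [P2→S gives 8>2]
(C,R,Y): not NE [P3→X gives 9>2]
(C,R,Z): not NE [P1→B gives 7>4; P2→Q gives 8>4; P3→X gives 9>0]
(C,S,X): NE
(C,S,Y): not NE [P2→R gives 6>0; P3→X gives 8>5]
(C,S,Z): not NE [P2→Q gives 8>6; P3→X gives 8>7]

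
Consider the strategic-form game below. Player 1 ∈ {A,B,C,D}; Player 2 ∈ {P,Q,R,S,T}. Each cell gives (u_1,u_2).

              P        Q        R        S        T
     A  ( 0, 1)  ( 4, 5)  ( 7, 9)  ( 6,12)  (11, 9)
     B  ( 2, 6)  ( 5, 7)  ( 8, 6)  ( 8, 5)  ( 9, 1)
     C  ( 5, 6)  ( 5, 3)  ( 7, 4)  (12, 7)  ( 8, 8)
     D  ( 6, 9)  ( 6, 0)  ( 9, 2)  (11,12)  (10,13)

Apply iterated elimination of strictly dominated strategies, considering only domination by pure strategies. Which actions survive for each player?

P1 drop B (D beats it: P:6>2 Q:6>5 R:9>8 S:11>8 T:10>9)
P2 drop P (S beats it: A:12>1 C:7>6 D:12>9)
P2 drop Q (R beats it: A:9>5 C:4>3 D:2>0)
P2 drop R (S beats it: A:12>9 C:7>4 D:12>2)
P1→{A,C,D} P2→{S,T}

IESDS → P1:{A,C,D} P2:{S,T}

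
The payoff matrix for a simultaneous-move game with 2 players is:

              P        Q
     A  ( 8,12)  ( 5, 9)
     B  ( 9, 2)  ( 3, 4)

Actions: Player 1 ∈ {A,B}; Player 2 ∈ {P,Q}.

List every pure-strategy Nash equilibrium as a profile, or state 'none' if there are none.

No pure NE.

(A,P): not NE [P1→B gives 9>8]
(A,Q): not NE [P2→P gives 12>9]
(B,P): not NE [P2→Q gives 4>2]
(B,Q): not NE [P1→A gives 5>3]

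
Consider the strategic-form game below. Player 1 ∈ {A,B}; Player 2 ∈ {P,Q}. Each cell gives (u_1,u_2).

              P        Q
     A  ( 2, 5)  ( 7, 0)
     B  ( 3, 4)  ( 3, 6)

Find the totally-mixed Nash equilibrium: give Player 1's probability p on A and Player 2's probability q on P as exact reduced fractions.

P1 indiff ⇒ q·2+(1-q)·7 = q·3+(1-q)·3 ⇒ q(-1) = (1-q)(-4) ⇒ q = 4/5
P2 indiff ⇒ p·5+(1-p)·4 = p·0+(1-p)·6 ⇒ p(5) = (1-p)(2) ⇒ p = 2/7

P1 mixes 2/7 on A; P2 mixes 4/5 on P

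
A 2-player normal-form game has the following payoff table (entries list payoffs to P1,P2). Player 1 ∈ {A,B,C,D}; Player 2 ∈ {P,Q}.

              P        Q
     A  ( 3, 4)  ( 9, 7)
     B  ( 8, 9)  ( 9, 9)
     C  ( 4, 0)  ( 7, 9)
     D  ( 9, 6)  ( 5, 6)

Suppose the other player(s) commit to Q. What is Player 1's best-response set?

u_1(A vs Q) = 9
u_1(B vs Q) = 9
u_1(C vs Q) = 7
u_1(D vs Q) = 5
max payoff 9 at {A,B}

BR_1 = {A,B}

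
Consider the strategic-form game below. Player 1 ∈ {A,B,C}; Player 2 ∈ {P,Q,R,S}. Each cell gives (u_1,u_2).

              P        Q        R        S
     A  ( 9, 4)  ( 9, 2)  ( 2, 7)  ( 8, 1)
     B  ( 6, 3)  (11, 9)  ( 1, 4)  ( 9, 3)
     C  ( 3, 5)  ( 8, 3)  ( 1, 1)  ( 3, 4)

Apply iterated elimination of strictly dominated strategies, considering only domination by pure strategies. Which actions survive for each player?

Survivors P1:{A,B} P2:{Q,R}

P1 drop C (A beats it: P:9>3 Q:9>8 R:2>1 S:8>3)
P2 drop P (R beats it: A:7>4 B:4>3)
P2 drop S (Q beats it: A:2>1 B:9>3)
P1→{A,B} P2→{Q,R}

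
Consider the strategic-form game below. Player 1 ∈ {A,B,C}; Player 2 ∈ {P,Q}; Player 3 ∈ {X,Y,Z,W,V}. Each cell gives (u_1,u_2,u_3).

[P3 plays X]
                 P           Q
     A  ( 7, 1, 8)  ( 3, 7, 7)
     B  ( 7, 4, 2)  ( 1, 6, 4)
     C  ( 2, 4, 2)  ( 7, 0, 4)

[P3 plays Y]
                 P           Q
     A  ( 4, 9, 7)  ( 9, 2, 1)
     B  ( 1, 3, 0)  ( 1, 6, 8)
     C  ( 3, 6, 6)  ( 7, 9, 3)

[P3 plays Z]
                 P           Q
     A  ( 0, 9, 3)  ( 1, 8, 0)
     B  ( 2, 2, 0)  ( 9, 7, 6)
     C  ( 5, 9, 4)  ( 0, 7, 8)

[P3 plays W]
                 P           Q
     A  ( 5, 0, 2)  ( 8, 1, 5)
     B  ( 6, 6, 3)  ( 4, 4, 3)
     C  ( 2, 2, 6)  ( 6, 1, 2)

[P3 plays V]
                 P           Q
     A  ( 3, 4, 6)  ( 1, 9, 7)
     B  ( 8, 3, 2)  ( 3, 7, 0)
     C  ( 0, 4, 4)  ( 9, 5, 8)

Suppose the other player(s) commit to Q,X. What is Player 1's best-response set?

u_1(A vs Q,X) = 3
u_1(B vs Q,X) = 1
u_1(C vs Q,X) = 7
max payoff 7 at {C}

P1 best: {C}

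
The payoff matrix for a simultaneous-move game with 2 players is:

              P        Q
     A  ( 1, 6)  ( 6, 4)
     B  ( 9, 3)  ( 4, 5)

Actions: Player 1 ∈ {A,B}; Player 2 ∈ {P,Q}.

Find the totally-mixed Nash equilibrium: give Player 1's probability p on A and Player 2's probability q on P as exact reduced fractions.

P1 indiff ⇒ q·1+(1-q)·6 = q·9+(1-q)·4 ⇒ q(-8) = (1-q)(-2) ⇒ q = 1/5
P2 indiff ⇒ p·6+(1-p)·3 = p·4+(1-p)·5 ⇒ p(2) = (1-p)(2) ⇒ p = 1/2

P1 mixes 1/2 on A; P2 mixes 1/5 on P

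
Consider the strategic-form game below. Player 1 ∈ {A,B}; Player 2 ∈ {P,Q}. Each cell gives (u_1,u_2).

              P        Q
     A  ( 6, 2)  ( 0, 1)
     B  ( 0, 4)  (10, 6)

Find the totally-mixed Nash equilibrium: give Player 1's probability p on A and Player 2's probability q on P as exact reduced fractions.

(p,q) = (2/3, 5/8)

P1 indiff ⇒ q·6+(1-q)·0 = q·0+(1-q)·10 ⇒ q(6) = (1-q)(10) ⇒ q = 5/8
P2 indiff ⇒ p·2+(1-p)·4 = p·1+(1-p)·6 ⇒ p(1) = (1-p)(2) ⇒ p = 2/3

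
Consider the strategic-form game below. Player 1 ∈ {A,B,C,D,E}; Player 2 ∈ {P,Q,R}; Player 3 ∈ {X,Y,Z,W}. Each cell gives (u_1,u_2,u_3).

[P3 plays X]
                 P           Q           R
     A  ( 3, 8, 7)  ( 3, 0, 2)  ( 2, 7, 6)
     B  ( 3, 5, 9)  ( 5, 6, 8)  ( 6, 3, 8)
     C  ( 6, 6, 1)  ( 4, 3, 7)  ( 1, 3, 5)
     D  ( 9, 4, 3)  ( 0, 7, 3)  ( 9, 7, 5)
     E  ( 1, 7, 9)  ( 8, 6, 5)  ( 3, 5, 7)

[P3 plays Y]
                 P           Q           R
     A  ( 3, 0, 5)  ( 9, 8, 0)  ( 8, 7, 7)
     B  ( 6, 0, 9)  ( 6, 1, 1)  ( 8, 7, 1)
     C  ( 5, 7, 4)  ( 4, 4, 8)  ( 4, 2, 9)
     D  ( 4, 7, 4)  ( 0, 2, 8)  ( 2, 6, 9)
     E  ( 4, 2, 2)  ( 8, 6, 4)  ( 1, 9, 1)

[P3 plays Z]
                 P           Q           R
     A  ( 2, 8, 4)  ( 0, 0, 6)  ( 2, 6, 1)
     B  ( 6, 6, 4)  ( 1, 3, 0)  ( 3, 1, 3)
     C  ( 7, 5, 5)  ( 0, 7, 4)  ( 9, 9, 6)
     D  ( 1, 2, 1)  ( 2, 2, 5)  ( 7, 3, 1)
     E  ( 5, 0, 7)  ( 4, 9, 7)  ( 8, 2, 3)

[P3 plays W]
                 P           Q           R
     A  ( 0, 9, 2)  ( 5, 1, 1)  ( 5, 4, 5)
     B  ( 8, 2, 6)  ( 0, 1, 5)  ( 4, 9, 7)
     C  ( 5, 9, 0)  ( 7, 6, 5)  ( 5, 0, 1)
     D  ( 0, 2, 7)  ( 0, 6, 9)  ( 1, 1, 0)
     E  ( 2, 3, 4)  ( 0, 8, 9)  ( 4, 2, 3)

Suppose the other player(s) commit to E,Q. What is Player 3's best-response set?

u_3(X vs E,Q) = 5
u_3(Y vs E,Q) = 4
u_3(Z vs E,Q) = 7
u_3(W vs E,Q) = 9
max payoff 9 at {W}

argmax u_3 = {W}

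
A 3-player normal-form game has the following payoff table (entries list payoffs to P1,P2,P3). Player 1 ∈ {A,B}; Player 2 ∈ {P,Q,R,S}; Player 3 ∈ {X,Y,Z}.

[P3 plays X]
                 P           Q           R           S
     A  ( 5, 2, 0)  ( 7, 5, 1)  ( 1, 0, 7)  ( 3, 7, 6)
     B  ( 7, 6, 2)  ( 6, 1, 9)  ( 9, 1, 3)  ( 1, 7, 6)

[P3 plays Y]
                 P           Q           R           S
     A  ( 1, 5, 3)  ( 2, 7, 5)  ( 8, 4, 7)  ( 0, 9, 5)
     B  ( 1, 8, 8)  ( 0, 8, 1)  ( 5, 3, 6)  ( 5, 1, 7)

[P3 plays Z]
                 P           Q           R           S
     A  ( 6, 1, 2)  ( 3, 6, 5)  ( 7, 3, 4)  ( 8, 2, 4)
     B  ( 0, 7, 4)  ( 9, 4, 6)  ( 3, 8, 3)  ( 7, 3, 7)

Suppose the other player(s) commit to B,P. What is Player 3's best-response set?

u_3(X vs B,P) = 2
u_3(Y vs B,P) = 8
u_3(Z vs B,P) = 4
max payoff 8 at {Y}

BR_3 = {Y}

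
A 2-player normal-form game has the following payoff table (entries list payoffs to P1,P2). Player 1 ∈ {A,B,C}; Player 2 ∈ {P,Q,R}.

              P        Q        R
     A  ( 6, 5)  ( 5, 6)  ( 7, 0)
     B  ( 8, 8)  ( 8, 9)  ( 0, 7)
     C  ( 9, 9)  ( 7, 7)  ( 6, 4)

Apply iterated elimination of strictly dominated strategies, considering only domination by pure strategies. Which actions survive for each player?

P2 drop R (P beats it: A:5>0 B:8>7 C:9>4)
P1 drop A (B beats it: P:8>6 Q:8>5)
P1→{B,C} P2→{P,Q}

Remaining: P1:{B,C} P2:{P,Q}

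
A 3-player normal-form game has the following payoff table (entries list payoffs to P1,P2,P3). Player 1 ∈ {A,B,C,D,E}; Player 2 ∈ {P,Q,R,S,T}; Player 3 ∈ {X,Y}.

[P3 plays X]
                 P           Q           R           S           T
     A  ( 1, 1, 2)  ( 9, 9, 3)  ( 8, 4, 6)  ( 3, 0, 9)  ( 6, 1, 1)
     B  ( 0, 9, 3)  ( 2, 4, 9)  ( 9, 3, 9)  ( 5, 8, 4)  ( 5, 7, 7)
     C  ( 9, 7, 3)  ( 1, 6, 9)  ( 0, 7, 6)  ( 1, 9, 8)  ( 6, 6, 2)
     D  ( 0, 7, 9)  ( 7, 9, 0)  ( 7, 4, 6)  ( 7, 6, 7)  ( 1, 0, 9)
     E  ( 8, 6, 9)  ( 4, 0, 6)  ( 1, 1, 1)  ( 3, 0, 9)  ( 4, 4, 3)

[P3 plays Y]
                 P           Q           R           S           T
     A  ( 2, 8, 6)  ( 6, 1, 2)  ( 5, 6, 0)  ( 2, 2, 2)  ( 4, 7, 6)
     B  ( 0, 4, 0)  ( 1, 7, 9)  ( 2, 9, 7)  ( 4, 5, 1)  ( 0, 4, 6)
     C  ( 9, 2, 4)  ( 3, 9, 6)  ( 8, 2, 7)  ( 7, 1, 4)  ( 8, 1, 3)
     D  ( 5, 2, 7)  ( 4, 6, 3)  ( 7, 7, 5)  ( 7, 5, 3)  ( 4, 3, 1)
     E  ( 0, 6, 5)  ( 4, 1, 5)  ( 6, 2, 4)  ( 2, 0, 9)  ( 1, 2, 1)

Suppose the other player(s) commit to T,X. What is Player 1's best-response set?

BR_1 = {A,C}

u_1(A vs T,X) = 6
u_1(B vs T,X) = 5
u_1(C vs T,X) = 6
u_1(D vs T,X) = 1
u_1(E vs T,X) = 4
max payoff 6 at {A,C}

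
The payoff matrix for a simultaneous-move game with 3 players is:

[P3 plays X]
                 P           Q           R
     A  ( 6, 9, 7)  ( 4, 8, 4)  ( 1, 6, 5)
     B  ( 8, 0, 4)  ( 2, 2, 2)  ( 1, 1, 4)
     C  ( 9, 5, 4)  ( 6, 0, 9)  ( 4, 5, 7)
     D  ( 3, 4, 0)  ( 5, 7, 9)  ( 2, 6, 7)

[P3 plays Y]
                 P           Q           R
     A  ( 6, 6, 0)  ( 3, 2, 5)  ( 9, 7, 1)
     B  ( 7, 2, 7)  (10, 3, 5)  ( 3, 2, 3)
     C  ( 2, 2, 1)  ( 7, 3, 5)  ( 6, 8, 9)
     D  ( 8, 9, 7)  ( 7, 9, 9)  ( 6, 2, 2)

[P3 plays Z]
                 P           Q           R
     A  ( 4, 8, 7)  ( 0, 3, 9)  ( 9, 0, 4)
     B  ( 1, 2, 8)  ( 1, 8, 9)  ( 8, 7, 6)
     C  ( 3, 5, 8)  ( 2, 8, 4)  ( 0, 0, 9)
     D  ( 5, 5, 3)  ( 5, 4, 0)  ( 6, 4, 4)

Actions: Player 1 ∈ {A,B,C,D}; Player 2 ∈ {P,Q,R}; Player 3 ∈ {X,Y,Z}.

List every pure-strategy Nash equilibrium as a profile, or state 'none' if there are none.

NE set: (D,P,Y)

(A,P,X): not NE [P1→C gives 9>6]
(A,P,Y): not NE [P1→D gives 8>6; P2→R gives 7>6; P3→Z gives 7>0]
(A,P,Z): not NE [P1→D gives 5>4]
(A,Q,X): not NE [P1→C gives 6>4; P2→P gives 9>8; P3→Z gives 9>4]
(A,Q,Y): not NE [P1→B gives 10>3; P2→R gives 7>2; P3→Z gives 9>5]
(A,Q,Z): not NE [P1→D gives 5>0; P2→P gives 8>3]
(A,R,X): not NE [P1→C gives 4>1; P2→P gives 9>6]
(A,R,Y): not NE [P3→X gives 5>1]
(A,R,Z): not NE [P2→P gives 8>0; P3→X gives 5>4]
(B,P,X): not NE [P1→C gives 9>8; P2→Q gives 2>0; P3→Z gives 8>4]
(B,P,Y): not NE [P1→D gives 8>7; P2→Q gives 3>2; P3→Z gives 8>7]
(B,P,Z): not NE [P1→D gives 5>1; P2→Q gives 8>2]
(B,Q,X): not NE [P1→C gives 6>2; P3→Z gives 9>2]
(B,Q,Y): not NE [P3→Z gives 9>5]
(B,Q,Z): not NE [P1→D gives 5>1]
(B,R,X): not NE [P1→C gives 4>1; P2→Q gives 2>1; P3→Z gives 6>4]
(B,R,Y): not NE [P1→A gives 9>3; P2→Q gives 3>2; P3→Z gives 6>3]
(B,R,Z): not NE [P1→A gives 9>8; P2→Q gives 8>7]
(C,P,X): not NE [P3→Z gives 8>4]
(C,P,Y): not NE [P1→D gives 8>2; P2→R gives 8>2; P3→Z gives 8>1]
(C,P,Z): not NE [P1→D gives 5>3; P2→Q gives 8>5]
(C,Q,X): not NE [P2→R gives 5>0]
(C,Q,Y): not NE [P1→B gives 10>7; P2→R gives 8>3; P3→X gives 9>5]
(C,Q,Z): not NE [P1→D gives 5>2; P3→X gives 9>4]
(C,R,X): not NE [P3→Z gives 9>7]
(C,R,Y): not NE [P1→A gives 9>6]
(C,R,Z): not NE [P1→A gives 9>0; P2→Q gives 8>0]
(D,P,X): not NE [P1→C gives 9>3; P2→Q gives 7>4; P3→Y gives 7>0]
(D,P,Y): NE
(D,P,Z): not NE [P3→Y gives 7>3]
(D,Q,X): not NE [P1→C gives 6>5]
(D,Q,Y): not NE [P1→B gives 10>7]
(D,Q,Z): not NE [P2→P gives 5>4; P3→Y gives 9>0]
(D,R,X): not NE [P1→C gives 4>2; P2→Q gives 7>6]
(D,R,Y): not NE [P1→A gives 9>6; P2→Q gives 9>2; P3→X gives 7>2]
(D,R,Z): not NE [P1→A gives 9>6; P2→P gives 5>4; P3→X gives 7>4]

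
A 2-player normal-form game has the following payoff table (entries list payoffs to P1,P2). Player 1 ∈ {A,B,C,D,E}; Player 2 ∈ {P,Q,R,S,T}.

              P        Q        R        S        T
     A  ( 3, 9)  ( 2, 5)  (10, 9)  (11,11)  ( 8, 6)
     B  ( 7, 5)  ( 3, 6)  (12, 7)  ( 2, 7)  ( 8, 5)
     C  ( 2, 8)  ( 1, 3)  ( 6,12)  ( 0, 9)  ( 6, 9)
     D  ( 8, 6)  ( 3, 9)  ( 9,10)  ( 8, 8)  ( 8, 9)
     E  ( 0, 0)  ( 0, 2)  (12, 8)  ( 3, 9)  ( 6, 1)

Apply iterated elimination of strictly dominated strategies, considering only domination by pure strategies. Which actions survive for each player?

IESDS → P1:{A,B,E} P2:{R,S}

P1 drop C (A beats it: P:3>2 Q:2>1 R:10>6 S:11>0 T:8>6)
P2 drop P (S beats it: A:11>9 B:7>5 D:8>6 E:9>0)
P2 drop Q (R beats it: A:9>5 B:7>6 D:10>9 E:8>2)
P2 drop T (R beats it: A:9>6 B:7>5 D:10>9 E:8>1)
P1 drop D (A beats it: R:10>9 S:11>8)
P1→{A,B,E} P2→{R,S}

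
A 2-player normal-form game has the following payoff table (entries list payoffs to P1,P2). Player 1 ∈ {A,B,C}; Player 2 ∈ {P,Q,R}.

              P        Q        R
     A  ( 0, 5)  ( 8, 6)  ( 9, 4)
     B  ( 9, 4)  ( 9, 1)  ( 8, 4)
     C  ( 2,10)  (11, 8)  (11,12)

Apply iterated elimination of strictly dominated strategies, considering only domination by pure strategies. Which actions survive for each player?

IESDS → P1:{B,C} P2:{P,R}

P1 drop A (C beats it: P:2>0 Q:11>8 R:11>9)
P2 drop Q (P beats it: B:4>1 C:10>8)
P1→{B,C} P2→{P,R}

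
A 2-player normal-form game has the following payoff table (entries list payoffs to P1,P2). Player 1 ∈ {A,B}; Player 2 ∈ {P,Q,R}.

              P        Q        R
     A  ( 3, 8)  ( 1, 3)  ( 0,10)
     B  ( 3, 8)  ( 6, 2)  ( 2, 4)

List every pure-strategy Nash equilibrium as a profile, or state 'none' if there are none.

(A,P): not NE [P2→R gives 10>8]
(A,Q): not NE [P1→B gives 6>1; P2→R gives 10>3]
(A,R): not NE [P1→B gives 2>0]
(B,P): NE
(B,Q): not NE [P2→P gives 8>2]
(B,R): not NE [P2→P gives 8>4]

NE set: (B,P)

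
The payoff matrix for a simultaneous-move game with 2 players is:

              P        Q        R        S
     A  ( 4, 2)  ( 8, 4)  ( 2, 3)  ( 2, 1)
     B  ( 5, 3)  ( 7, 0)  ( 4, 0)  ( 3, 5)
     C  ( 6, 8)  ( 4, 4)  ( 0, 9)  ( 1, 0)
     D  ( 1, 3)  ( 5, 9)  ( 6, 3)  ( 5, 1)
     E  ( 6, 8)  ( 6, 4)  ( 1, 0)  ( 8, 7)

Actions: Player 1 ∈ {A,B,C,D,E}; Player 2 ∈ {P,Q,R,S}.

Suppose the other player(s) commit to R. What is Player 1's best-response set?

u_1(A vs R) = 2
u_1(B vs R) = 4
u_1(C vs R) = 0
u_1(D vs R) = 6
u_1(E vs R) = 1
max payoff 6 at {D}

argmax u_1 = {D}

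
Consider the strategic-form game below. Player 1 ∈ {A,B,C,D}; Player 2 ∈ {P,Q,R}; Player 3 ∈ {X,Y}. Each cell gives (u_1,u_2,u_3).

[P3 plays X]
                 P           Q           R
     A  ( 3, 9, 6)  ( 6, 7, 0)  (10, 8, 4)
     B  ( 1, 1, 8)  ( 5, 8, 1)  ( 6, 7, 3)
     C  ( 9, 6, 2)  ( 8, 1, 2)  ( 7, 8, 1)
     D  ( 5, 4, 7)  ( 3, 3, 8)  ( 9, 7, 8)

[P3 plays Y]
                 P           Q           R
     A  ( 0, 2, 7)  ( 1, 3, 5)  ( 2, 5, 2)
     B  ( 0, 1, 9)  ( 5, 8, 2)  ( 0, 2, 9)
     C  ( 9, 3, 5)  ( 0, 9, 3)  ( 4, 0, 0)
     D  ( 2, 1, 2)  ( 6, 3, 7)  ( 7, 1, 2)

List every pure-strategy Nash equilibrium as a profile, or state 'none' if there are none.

PSNE: ∅

(A,P,X): not NE [P1→C gives 9>3; P3→Y gives 7>6]
(A,P,Y): not NE [P1→C gives 9>0; P2→R gives 5>2]
(A,Q,X): not NE [P1→C gives 8>6; P2→P gives 9>7; P3→Y gives 5>0]
(A,Q,Y): not NE [P1→D gives 6>1; P2→R gives 5>3]
(A,R,X): not NE [P2→P gives 9>8]
(A,R,Y): not NE [P1→D gives 7>2; P3→X gives 4>2]
(B,P,X): not NE [P1→C gives 9>1; P2→Q gives 8>1; P3→Y gives 9>8]
(B,P,Y): not NE [P1→C gives 9>0; P2→Q gives 8>1]
(B,Q,X): not NE [P1→C gives 8>5; P3→Y gives 2>1]
(B,Q,Y): not NE [P1→D gives 6>5]
(B,R,X): not NE [P1→A gives 10>6; P2→Q gives 8>7; P3→Y gives 9>3]
(B,R,Y): not NE [P1→D gives 7>0; P2→Q gives 8>2]
(C,P,X): not NE [P2→R gives 8>6; P3→Y gives 5>2]
(C,P,Y): not NE [P2→Q gives 9>3]
(C,Q,X): not NE [P2→R gives 8>1; P3→Y gives 3>2]
(C,Q,Y): not NE [P1→D gives 6>0]
(C,R,X): not NE [P1→A gives 10>7]
(C,R,Y): not NE [P1→D gives 7>4; P2→Q gives 9>0; P3→X gives 1>0]
(D,P,X): not NE [P1→C gives 9>5; P2→R gives 7>4]
(D,P,Y): not NE [P1→C gives 9>2; P2→Q gives 3>1; P3→X gives 7>2]
(D,Q,X): not NE [P1→C gives 8>3; P2→R gives 7>3]
(D,Q,Y): not NE [P3→X gives 8>7]
(D,R,X): not NE [P1→A gives 10>9]
(D,R,Y): not NE [P2→Q gives 3>1; P3→X gives 8>2]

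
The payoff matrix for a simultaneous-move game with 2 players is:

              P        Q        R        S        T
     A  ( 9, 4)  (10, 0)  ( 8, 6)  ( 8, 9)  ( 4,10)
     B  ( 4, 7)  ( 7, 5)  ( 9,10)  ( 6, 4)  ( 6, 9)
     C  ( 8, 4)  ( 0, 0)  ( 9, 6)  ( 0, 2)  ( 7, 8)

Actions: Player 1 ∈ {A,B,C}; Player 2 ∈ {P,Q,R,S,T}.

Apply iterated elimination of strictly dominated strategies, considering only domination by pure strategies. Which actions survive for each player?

P2 drop P (R beats it: A:6>4 B:10>7 C:6>4)
P2 drop Q (R beats it: A:6>0 B:10>5 C:6>0)
P2 drop S (T beats it: A:10>9 B:9>4 C:8>2)
P1 drop A (B beats it: R:9>8 T:6>4)
P1→{B,C} P2→{R,T}

Remaining: P1:{B,C} P2:{R,T}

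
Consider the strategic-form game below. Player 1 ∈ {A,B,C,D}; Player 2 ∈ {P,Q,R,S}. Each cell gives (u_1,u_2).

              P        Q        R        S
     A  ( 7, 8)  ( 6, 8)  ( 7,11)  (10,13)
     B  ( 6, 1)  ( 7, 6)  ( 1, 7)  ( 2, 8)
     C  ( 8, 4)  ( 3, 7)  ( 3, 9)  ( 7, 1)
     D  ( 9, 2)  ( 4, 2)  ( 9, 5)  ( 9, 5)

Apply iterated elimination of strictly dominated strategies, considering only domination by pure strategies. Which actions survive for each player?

IESDS → P1:{A,D} P2:{R,S}

P1 drop C (D beats it: P:9>8 Q:4>3 R:9>3 S:9>7)
P2 drop P (R beats it: A:11>8 B:7>1 D:5>2)
P2 drop Q (R beats it: A:11>8 B:7>6 D:5>2)
P1 drop B (A beats it: R:7>1 S:10>2)
P1→{A,D} P2→{R,S}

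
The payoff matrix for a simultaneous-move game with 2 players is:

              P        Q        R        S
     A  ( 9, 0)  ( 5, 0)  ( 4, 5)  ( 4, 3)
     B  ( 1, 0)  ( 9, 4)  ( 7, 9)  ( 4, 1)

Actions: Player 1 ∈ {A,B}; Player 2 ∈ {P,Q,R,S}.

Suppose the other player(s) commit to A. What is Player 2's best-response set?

u_2(P vs A) = 0
u_2(Q vs A) = 0
u_2(R vs A) = 5
u_2(S vs A) = 3
max payoff 5 at {R}

argmax u_2 = {R}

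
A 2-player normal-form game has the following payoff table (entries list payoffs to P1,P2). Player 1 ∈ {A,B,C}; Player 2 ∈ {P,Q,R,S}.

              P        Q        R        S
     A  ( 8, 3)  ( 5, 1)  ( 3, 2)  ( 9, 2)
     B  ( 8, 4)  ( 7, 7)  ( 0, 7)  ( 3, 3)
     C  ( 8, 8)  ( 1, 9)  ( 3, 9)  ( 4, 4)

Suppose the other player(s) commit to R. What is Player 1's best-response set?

argmax u_1 = {A,C}

u_1(A vs R) = 3
u_1(B vs R) = 0
u_1(C vs R) = 3
max payoff 3 at {A,C}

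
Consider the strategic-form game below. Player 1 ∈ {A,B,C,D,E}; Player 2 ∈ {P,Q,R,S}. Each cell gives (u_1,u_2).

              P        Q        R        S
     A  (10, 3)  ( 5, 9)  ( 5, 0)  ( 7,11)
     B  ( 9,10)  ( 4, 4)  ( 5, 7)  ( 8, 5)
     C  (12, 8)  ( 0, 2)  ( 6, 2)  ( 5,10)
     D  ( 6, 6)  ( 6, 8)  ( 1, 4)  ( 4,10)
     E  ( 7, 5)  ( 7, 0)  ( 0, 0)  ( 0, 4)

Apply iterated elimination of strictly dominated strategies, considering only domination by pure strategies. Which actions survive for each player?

P2 drop Q (S beats it: A:11>9 B:5>4 C:10>2 D:10>8 E:4>0)
P1 drop D (A beats it: P:10>6 R:5>1 S:7>4)
P1 drop E (A beats it: P:10>7 R:5>0 S:7>0)
P2 drop R (P beats it: A:3>0 B:10>7 C:8>2)
P1→{A,B,C} P2→{P,S}

IESDS → P1:{A,B,C} P2:{P,S}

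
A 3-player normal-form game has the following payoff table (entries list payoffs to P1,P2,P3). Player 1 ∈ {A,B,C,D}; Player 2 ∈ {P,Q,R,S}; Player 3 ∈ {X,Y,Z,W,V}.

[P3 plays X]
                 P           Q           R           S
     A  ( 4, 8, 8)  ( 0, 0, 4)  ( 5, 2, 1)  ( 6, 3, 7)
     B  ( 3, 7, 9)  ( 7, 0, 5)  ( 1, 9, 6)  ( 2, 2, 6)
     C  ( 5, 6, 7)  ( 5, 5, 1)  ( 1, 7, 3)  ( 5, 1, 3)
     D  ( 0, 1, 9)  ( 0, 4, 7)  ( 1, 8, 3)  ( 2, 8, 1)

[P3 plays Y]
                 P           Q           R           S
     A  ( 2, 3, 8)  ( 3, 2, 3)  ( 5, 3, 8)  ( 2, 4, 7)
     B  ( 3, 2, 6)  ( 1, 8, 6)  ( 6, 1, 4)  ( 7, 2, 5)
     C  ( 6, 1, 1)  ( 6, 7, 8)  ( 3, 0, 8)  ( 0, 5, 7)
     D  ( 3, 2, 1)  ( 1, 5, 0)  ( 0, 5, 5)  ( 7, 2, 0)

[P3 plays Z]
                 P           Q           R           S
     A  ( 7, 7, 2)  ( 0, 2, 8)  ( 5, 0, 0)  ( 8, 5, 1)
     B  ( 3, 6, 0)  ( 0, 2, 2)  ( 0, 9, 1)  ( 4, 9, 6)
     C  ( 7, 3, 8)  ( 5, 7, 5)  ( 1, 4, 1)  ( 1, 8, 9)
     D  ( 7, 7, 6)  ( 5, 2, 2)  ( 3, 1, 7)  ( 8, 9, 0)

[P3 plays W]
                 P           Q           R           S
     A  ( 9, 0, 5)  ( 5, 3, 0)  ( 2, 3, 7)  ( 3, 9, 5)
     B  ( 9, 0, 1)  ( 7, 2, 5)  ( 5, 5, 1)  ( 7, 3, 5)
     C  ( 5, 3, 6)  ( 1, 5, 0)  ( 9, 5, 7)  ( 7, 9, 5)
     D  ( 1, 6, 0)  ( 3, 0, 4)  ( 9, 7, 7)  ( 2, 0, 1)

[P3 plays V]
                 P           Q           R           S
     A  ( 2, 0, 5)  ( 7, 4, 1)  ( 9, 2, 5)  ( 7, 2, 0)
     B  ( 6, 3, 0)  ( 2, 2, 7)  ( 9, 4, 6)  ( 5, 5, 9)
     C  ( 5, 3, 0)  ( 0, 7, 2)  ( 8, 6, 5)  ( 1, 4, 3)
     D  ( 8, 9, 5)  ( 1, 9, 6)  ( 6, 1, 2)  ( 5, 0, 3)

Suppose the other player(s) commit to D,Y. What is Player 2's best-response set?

P2 best: {Q,R}

u_2(P vs D,Y) = 2
u_2(Q vs D,Y) = 5
u_2(R vs D,Y) = 5
u_2(S vs D,Y) = 2
max payoff 5 at {Q,R}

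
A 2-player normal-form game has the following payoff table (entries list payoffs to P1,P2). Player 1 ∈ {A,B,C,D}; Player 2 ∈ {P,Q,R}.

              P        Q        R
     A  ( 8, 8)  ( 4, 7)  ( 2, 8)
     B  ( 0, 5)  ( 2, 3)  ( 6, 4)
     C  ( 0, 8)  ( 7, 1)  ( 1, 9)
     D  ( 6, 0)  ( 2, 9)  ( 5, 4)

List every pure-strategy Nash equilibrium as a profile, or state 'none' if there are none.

(A,P): NE
(A,Q): not NE [P1→C gives 7>4; P2→R gives 8>7]
(A,R): not NE [P1→B gives 6>2]
(B,P): not NE [P1→A gives 8>0]
(B,Q): not NE [P1→C gives 7>2; P2→P gives 5>3]
(B,R): not NE [P2→P gives 5>4]
(C,P): not NE [P1→A gives 8>0; P2→R gives 9>8]
(C,Q): not NE [P2→R gives 9>1]
(C,R): not NE [P1→B gives 6>1]
(D,P): not NE [P1→A gives 8>6; P2→Q gives 9>0]
(D,Q): not NE [P1→C gives 7>2]
(D,R): not NE [P1→B gives 6>5; P2→Q gives 9>4]

Nash profiles: (A,P)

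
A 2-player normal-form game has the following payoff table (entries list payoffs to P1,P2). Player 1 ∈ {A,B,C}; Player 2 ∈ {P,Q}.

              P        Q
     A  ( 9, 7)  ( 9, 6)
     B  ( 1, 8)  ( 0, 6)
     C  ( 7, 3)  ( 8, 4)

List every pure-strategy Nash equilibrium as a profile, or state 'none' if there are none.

(A,P): NE
(A,Q): not NE [P2→P gives 7>6]
(B,P): not NE [P1→A gives 9>1]
(B,Q): not NE [P1→A gives 9>0; P2→P gives 8>6]
(C,P): not NE [P1→A gives 9>7; P2→Q gives 4>3]
(C,Q): not NE [P1→A gives 9>8]

NE set: (A,P)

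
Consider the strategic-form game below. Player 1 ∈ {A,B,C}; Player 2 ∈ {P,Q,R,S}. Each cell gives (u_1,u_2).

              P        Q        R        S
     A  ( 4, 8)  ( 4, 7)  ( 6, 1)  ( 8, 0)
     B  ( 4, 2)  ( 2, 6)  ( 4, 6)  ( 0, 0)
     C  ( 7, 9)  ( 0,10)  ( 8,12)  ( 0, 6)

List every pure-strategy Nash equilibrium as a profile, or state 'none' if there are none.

PSNE = {(C,R)}

(A,P): not NE [P1→C gives 7>4]
(A,Q): not NE [P2→P gives 8>7]
(A,R): not NE [P1→C gives 8>6; P2→P gives 8>1]
(A,S): not NE [P2→P gives 8>0]
(B,P): not NE [P1→C gives 7>4; P2→R gives 6>2]
(B,Q): not NE [P1→A gives 4>2]
(B,R): not NE [P1→C gives 8>4]
(B,S): not NE [P1→A gives 8>0; P2→R gives 6>0]
(C,P): not NE [P2→R gives 12>9]
(C,Q): not NE [P1→A gives 4>0; P2→R gives 12>10]
(C,R): NE
(C,S): not NE [P1→A gives 8>0; P2→R gives 12>6]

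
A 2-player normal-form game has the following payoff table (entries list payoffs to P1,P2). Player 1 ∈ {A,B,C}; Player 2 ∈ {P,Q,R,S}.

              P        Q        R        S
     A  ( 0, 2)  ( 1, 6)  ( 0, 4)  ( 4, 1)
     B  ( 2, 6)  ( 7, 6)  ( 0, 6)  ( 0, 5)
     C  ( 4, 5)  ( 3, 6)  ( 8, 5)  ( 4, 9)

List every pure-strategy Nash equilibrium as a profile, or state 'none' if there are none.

(A,P): not NE [P1→C gives 4>0; P2→Q gives 6>2]
(A,Q): not NE [P1→B gives 7>1]
(A,R): not NE [P1→C gives 8>0; P2→Q gives 6>4]
(A,S): not NE [P2→Q gives 6>1]
(B,P): not NE [P1→C gives 4>2]
(B,Q): NE
(B,R): not NE [P1→C gives 8>0]
(B,S): not NE [P1→C gives 4>0; P2→R gives 6>5]
(C,P): not NE [P2→S gives 9>5]
(C,Q): not NE [P1→B gives 7>3; P2→S gives 9>6]
(C,R): not NE [P2→S gives 9>5]
(C,S): NE

Nash profiles: (B,Q), (C,S)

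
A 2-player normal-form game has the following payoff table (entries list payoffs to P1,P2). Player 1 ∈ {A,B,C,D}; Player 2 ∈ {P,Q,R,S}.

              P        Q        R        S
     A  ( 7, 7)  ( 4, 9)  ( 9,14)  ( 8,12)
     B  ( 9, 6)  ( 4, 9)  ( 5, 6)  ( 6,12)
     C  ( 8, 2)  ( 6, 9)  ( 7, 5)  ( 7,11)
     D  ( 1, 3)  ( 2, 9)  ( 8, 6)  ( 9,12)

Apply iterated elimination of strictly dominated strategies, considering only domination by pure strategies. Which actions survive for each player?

Remaining: P1:{A,D} P2:{R,S}

P2 drop P (Q beats it: A:9>7 B:9>6 C:9>2 D:9>3)
P1 drop B (C beats it: Q:6>4 R:7>5 S:7>6)
P2 drop Q (S beats it: A:12>9 C:11>9 D:12>9)
P1 drop C (A beats it: R:9>7 S:8>7)
P1→{A,D} P2→{R,S}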